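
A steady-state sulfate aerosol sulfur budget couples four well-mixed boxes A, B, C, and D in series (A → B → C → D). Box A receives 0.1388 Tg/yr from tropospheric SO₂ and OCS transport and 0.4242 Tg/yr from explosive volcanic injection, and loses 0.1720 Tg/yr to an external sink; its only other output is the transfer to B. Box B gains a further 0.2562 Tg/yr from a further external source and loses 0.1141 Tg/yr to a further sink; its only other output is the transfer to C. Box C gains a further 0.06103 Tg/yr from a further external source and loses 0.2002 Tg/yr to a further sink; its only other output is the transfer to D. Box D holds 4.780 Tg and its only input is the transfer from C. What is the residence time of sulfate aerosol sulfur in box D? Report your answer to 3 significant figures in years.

12.1 yr

Box A: F(A→B) = (0.1388 + 0.4242) − 0.1720 = 0.39100 Tg/yr.
Box B: F(B→C) = (0.39100 + 0.2562) − 0.1141 = 0.53310 Tg/yr.
Box C: F(C→D) = (0.53310 + 0.06103) − 0.2002 = 0.39393 Tg/yr.
Box D throughput = its input = 0.39393 Tg/yr; τ = 4.780 / 0.39393 = 12.13 yr.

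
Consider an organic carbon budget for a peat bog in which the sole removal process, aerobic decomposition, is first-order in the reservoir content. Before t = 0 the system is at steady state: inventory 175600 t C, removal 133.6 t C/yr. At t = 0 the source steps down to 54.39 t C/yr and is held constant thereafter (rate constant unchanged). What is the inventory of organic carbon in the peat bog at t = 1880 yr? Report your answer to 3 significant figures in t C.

96400 t C

The sink rate constant is k = F₀/M₀ = 133.6/175600 = 0.0007608 yr⁻¹.
Solving dM/dt = F₁ − kM with M(0) = M₀ gives M(t) = F₁/k + (M₀ − F₁/k)·e^(−kt).
F₁/k = 54.39/0.0007608 = 71489 t C; kt = 0.0007608 × 1880 = 1.430, e^(−kt) = 0.2392.
M(1880) = 71489 + (175600 − 71489) × 0.2392 = 71489 + 24910 = 96395 t C.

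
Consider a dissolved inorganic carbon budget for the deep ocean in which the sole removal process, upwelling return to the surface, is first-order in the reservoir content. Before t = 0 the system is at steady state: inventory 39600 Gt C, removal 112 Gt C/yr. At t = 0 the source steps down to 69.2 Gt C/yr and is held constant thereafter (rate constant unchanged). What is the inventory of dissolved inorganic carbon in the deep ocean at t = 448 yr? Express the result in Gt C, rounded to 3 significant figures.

Residence time τ = M₀/F₀ = 353.6 yr. The eventual steady state is M_∞ = M₀·(F₁/F₀) = 39600 × 69.2/112 = 24467 Gt C.
The anomaly ΔM(t) = M(t) − M_∞ decays as ΔM₀·e^(−t/τ) with ΔM₀ = 39600 − 24467 = 15130 Gt C.
At t = 448 yr, e^(−t/τ) = e^(−1.267) = 0.2817, so ΔM = 4262 Gt C and M = 24467 + 4262 = 28729 Gt C.

28700 Gt C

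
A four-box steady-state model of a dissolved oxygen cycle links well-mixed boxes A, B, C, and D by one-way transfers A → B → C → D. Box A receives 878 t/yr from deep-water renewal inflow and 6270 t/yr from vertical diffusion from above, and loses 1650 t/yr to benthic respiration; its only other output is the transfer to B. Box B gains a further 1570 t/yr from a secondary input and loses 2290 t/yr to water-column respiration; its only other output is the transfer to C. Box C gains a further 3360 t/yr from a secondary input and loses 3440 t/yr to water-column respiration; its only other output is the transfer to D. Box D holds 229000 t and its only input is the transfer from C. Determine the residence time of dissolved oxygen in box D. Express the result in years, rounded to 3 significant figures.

Box A: F(A→B) = (878 + 6270) − 1650 = 5498.0 t/yr.
Box B: F(B→C) = (5498.0 + 1570) − 2290 = 4778.0 t/yr.
Box C: F(C→D) = (4778.0 + 3360) − 3440 = 4698.0 t/yr.
Box D throughput = its input = 4698.0 t/yr; τ = 229000 / 4698.0 = 48.74 yr.

48.7 yr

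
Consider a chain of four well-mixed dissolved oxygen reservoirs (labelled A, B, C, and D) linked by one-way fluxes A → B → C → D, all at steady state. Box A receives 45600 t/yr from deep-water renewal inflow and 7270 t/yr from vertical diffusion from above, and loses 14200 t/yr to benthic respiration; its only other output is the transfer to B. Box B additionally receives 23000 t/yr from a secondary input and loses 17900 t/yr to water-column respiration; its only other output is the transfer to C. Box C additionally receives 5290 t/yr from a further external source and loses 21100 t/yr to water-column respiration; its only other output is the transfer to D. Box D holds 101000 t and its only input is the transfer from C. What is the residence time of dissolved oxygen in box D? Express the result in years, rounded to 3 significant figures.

Box A: F(A→B) = (45600 + 7270) − 14200 = 38670 t/yr.
Box B: F(B→C) = (38670 + 23000) − 17900 = 43770 t/yr.
Box C: F(C→D) = (43770 + 5290) − 21100 = 27960 t/yr.
Box D throughput = its input = 27960 t/yr; τ = 101000 / 27960 = 3.612 yr.

3.61 yr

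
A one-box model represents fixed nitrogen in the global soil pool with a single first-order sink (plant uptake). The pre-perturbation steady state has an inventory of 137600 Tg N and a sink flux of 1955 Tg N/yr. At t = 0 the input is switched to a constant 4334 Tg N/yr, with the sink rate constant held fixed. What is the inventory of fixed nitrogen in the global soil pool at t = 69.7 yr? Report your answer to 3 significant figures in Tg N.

243000 Tg N

Residence time τ = M₀/F₀ = 70.38 yr. The eventual steady state is M_∞ = M₀·(F₁/F₀) = 137600 × 4334/1955 = 305040 Tg N.
The anomaly ΔM(t) = M(t) − M_∞ decays as ΔM₀·e^(−t/τ) with ΔM₀ = 137600 − 305040 = −167400 Tg N.
At t = 69.7 yr, e^(−t/τ) = e^(−0.9903) = 0.3715, so ΔM = −62200 Tg N and M = 305040 − 62200 = 242840 Tg N.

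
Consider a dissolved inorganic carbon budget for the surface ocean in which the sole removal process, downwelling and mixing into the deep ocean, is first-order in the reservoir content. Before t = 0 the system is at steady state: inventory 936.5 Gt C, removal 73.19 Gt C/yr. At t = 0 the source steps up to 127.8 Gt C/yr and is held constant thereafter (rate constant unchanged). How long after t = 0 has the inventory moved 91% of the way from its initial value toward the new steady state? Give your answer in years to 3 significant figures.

30.8 yr

τ = M₀/F₀ = 936.5/73.19 = 12.80 yr.
The remaining gap fraction is e^(−t/τ); 91% covered ⇒ e^(−t/τ) = 0.0900.
t = −τ ln(0.0900) = 12.80 × 2.408 = 30.81 yr.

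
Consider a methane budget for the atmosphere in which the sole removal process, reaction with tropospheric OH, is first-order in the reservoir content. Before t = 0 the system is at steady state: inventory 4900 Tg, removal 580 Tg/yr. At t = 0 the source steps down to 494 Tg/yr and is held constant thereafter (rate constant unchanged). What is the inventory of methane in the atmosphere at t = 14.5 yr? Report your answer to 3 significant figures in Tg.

The sink rate constant is k = F₀/M₀ = 580/4900 = 0.1184 yr⁻¹.
Solving dM/dt = F₁ − kM with M(0) = M₀ gives M(t) = F₁/k + (M₀ − F₁/k)·e^(−kt).
F₁/k = 494/0.1184 = 4173.4 Tg; kt = 0.1184 × 14.5 = 1.716, e^(−kt) = 0.1797.
M(14.5) = 4173.4 + (4900 − 4173.4) × 0.1797 = 4173.4 + 130.6 = 4304.0 Tg.

4300 Tg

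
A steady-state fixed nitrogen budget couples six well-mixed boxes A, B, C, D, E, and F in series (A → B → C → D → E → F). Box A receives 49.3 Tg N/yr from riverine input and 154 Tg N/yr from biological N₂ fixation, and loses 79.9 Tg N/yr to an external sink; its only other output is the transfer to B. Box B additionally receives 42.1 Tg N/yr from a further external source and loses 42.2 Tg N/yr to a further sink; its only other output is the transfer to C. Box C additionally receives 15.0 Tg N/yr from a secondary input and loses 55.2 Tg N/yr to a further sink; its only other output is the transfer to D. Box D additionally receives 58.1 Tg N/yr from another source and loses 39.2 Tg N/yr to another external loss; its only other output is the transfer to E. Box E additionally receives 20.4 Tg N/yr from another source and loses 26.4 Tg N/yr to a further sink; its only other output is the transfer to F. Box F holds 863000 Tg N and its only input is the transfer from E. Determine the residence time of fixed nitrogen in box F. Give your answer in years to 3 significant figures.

8990 yr

Box A: F(A→B) = (49.3 + 154) − 79.9 = 123.40 Tg N/yr.
Box B: F(B→C) = (123.40 + 42.1) − 42.2 = 123.30 Tg N/yr.
Box C: F(C→D) = (123.30 + 15.0) − 55.2 = 83.100 Tg N/yr.
Box D: F(D→E) = (83.100 + 58.1) − 39.2 = 102.00 Tg N/yr.
Box E: F(E→F) = (102.00 + 20.4) − 26.4 = 96.000 Tg N/yr.
Box F throughput = its input = 96.000 Tg N/yr; τ = 863000 / 96.000 = 8990 yr.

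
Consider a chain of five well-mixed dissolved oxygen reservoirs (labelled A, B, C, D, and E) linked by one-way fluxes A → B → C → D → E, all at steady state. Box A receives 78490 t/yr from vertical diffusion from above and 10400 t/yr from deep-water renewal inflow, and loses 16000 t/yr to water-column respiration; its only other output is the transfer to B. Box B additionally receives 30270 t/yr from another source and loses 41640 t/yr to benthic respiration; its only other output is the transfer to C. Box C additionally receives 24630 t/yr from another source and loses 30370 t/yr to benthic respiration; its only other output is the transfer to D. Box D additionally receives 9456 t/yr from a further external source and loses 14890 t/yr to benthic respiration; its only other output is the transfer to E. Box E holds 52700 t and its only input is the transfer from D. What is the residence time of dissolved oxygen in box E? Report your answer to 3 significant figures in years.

1.05 yr

Box A: F(A→B) = (78490 + 10400) − 16000 = 72890 t/yr.
Box B: F(B→C) = (72890 + 30270) − 41640 = 61520 t/yr.
Box C: F(C→D) = (61520 + 24630) − 30370 = 55780 t/yr.
Box D: F(D→E) = (55780 + 9456) − 14890 = 50346 t/yr.
Box E throughput = its input = 50346 t/yr; τ = 52700 / 50346 = 1.047 yr.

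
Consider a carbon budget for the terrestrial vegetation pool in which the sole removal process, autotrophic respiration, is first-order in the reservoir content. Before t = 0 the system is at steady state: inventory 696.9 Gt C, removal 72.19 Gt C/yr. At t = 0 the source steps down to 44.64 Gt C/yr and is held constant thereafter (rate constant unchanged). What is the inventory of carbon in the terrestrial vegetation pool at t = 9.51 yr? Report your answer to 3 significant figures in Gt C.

530 Gt C

The sink rate constant is k = F₀/M₀ = 72.19/696.9 = 0.1036 yr⁻¹.
Solving dM/dt = F₁ − kM with M(0) = M₀ gives M(t) = F₁/k + (M₀ − F₁/k)·e^(−kt).
F₁/k = 44.64/0.1036 = 430.94 Gt C; kt = 0.1036 × 9.51 = 0.9851, e^(−kt) = 0.3734.
M(9.51) = 430.94 + (696.9 − 430.94) × 0.3734 = 430.94 + 99.31 = 530.25 Gt C.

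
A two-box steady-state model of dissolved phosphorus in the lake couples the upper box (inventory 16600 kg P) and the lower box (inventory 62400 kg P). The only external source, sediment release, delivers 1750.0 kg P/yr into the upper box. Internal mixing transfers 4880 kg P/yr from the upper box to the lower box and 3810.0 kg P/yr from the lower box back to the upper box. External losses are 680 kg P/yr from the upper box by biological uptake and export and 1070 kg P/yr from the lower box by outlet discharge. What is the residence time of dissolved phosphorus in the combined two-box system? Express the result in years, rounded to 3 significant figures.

Residence time in the combined system uses the total inventory and the total *external* removal — internal exchanges between the two boxes cancel.
M_total = 16600 + 62400 = 79000 kg P.
ΣF_external_out = 680 + 1070 = 1750.0 kg P/yr.
τ = M_total / ΣF_ext = 79000 / 1750.0 = 45.14 yr.

45.1 yr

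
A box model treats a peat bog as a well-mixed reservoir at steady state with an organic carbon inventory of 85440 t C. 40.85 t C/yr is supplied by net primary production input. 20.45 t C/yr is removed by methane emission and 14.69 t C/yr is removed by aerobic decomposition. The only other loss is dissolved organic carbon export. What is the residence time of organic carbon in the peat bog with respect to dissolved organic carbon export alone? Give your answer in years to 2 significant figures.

15000 yr

At steady state ΣF_in = ΣF_out.
ΣF_in = 40.850 t C/yr.
Dissolved organic carbon export flux = ΣF_in − (20.45 + 14.69) = 40.850 − 35.14 = 5.710 t C/yr.
τ = M / F = 85440 / 5.710 = 14960 yr.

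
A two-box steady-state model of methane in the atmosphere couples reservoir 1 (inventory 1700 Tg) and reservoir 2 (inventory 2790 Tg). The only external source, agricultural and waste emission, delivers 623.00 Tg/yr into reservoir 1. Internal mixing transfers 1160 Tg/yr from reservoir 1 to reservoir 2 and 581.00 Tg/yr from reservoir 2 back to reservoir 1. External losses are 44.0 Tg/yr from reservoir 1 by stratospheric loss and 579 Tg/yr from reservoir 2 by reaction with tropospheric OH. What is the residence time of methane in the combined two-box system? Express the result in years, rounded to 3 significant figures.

Treat the two boxes together as one reservoir: the mixing fluxes between them are internal recycling, so τ = ΣM / Σ(external losses).
M_total = 1700 + 2790 = 4490.0 Tg.
ΣF_external_out = 44.0 + 579 = 623.00 Tg/yr.
τ = M_total / ΣF_ext = 4490.0 / 623.00 = 7.207 yr.

7.21 yr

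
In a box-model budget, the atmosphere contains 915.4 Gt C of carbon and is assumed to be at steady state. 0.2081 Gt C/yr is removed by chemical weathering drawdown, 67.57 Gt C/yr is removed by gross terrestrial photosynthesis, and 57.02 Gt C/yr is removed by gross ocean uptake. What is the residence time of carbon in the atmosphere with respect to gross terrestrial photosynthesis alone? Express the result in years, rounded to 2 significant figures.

14 yr

Residence time with respect to a single sink: τ = M / F_sink.
τ = 915.4 / 67.57 = 13.55 yr.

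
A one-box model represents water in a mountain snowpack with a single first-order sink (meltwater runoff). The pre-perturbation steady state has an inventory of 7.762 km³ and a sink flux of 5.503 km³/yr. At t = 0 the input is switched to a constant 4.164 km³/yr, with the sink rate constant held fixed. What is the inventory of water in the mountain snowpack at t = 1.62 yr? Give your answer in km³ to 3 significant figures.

τ = M₀/F₀ = 7.762/5.503 = 1.411 yr; rate constant k = 1/τ.
New steady state M_∞ = F₁/k = F₁·τ = 4.164 × 1.411 = 5.8733 km³.
M(t) = M_∞ + (M₀ − M_∞)·e^(−t/τ); t/τ = 1.62/1.411 = 1.149, so e^(−t/τ) = 0.3171.
M(t) = 5.8733 + 1.889 × 0.3171 = 6.4722 km³.

6.47 km³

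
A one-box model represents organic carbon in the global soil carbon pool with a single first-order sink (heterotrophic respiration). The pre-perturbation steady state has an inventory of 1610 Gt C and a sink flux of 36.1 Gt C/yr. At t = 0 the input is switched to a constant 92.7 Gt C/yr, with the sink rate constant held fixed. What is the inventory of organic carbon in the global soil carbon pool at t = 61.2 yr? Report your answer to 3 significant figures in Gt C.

3490 Gt C

The sink rate constant is k = F₀/M₀ = 36.1/1610 = 0.02242 yr⁻¹.
Solving dM/dt = F₁ − kM with M(0) = M₀ gives M(t) = F₁/k + (M₀ − F₁/k)·e^(−kt).
F₁/k = 92.7/0.02242 = 4134.3 Gt C; kt = 0.02242 × 61.2 = 1.372, e^(−kt) = 0.2535.
M(61.2) = 4134.3 + (1610 − 4134.3) × 0.2535 = 4134.3 − 640.0 = 3494.3 Gt C.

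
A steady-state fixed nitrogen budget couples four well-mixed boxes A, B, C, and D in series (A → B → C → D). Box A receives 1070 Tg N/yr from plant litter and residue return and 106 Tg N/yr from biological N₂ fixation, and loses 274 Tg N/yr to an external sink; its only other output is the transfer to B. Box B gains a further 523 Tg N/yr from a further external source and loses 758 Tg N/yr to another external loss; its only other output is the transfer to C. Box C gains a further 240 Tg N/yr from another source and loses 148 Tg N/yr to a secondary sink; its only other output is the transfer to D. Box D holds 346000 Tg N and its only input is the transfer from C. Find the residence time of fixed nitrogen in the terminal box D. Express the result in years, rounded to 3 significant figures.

456 yr

Box A: F(A→B) = (1070 + 106) − 274 = 902.00 Tg N/yr.
Box B: F(B→C) = (902.00 + 523) − 758 = 667.00 Tg N/yr.
Box C: F(C→D) = (667.00 + 240) − 148 = 759.00 Tg N/yr.
Box D throughput = its input = 759.00 Tg N/yr; τ = 346000 / 759.00 = 455.9 yr.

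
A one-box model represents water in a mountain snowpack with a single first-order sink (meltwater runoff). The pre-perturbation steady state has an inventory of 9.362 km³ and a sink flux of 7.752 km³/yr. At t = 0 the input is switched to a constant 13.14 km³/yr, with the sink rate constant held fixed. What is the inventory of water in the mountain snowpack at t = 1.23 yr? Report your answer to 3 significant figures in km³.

13.5 km³

The sink rate constant is k = F₀/M₀ = 7.752/9.362 = 0.8280 yr⁻¹.
Solving dM/dt = F₁ − kM with M(0) = M₀ gives M(t) = F₁/k + (M₀ − F₁/k)·e^(−kt).
F₁/k = 13.14/0.8280 = 15.869 km³; kt = 0.8280 × 1.23 = 1.018, e^(−kt) = 0.3611.
M(1.23) = 15.869 + (9.362 − 15.869) × 0.3611 = 15.869 − 2.350 = 13.519 km³.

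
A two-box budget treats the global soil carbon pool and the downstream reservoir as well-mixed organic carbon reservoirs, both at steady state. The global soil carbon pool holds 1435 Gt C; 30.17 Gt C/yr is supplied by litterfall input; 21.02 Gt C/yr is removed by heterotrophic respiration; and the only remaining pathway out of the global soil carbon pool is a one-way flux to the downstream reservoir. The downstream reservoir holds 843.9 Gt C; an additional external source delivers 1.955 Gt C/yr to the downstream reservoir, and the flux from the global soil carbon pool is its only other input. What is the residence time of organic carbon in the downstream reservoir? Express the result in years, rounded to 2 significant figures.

Balance the global soil carbon pool: ΣF_in = 30.170 Gt C/yr.
Flux to the downstream reservoir = ΣF_in − (21.02) = 9.1500 Gt C/yr.
Total input to the downstream reservoir = 9.1500 + 1.955 = 11.105 Gt C/yr; at steady state this equals its total output.
τ = M / F = 843.9 / 11.105 = 75.99 yr.

76 yr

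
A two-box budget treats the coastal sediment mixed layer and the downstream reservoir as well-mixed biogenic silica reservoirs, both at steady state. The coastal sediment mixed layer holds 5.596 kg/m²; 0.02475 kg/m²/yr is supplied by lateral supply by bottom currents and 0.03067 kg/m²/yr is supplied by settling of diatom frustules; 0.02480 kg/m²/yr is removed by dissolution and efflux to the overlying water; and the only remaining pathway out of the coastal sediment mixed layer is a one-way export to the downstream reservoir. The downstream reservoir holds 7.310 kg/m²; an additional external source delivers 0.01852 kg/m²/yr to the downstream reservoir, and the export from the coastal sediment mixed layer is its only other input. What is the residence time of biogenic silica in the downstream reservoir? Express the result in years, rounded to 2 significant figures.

Balance the coastal sediment mixed layer: ΣF_in = 0.02475 + 0.03067 = 0.055420 kg/m²/yr.
Export to the downstream reservoir = ΣF_in − (0.02480) = 0.030620 kg/m²/yr.
Total input to the downstream reservoir = 0.030620 + 0.01852 = 0.049140 kg/m²/yr; at steady state this equals its total output.
τ = M / F = 7.310 / 0.049140 = 148.8 yr.

150 yr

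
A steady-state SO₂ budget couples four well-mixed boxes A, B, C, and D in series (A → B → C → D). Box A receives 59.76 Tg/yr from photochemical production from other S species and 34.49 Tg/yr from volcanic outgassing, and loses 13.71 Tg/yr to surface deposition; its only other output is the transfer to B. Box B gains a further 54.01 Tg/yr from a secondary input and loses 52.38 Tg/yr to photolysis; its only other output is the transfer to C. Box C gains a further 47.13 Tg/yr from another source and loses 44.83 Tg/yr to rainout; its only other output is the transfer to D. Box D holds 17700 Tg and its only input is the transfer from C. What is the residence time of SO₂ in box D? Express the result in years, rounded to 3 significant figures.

210 yr

Box A: F(A→B) = (59.76 + 34.49) − 13.71 = 80.540 Tg/yr.
Box B: F(B→C) = (80.540 + 54.01) − 52.38 = 82.170 Tg/yr.
Box C: F(C→D) = (82.170 + 47.13) − 44.83 = 84.470 Tg/yr.
Box D throughput = its input = 84.470 Tg/yr; τ = 17700 / 84.470 = 209.5 yr.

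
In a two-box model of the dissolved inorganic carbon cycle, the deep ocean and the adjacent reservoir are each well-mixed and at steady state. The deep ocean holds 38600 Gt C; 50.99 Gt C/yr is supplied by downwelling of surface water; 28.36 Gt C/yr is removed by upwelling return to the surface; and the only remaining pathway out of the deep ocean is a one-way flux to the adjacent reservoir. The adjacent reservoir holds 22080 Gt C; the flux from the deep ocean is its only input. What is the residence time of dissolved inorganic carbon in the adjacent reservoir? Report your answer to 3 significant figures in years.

Balance the deep ocean: ΣF_in = 50.990 Gt C/yr.
Flux to the adjacent reservoir = ΣF_in − (28.36) = 22.630 Gt C/yr.
At steady state the output of the adjacent reservoir equals its input, 22.630 Gt C/yr.
τ = M / F = 22080 / 22.630 = 975.7 yr.

976 yr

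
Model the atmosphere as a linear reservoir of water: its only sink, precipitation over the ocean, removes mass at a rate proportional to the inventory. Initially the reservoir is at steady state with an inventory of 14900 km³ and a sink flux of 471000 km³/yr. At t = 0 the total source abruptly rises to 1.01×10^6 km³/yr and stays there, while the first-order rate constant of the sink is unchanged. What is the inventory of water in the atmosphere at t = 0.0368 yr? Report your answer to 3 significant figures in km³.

τ = M₀/F₀ = 14900/471000 = 0.03163 yr; rate constant k = 1/τ.
New steady state M_∞ = F₁/k = F₁·τ = 1.01×10^6 × 0.03163 = 31951 km³.
M(t) = M_∞ + (M₀ − M_∞)·e^(−t/τ); t/τ = 0.0368/0.03163 = 1.163, so e^(−t/τ) = 0.3125.
M(t) = 31951 − 17050 × 0.3125 = 26623 km³.

26600 km³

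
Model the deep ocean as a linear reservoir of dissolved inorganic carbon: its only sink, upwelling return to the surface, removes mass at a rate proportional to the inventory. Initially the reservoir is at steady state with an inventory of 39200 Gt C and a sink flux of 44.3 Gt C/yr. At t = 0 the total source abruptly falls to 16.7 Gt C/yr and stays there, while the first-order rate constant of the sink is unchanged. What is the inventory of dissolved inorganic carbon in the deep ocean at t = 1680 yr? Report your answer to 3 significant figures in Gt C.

18400 Gt C

Residence time τ = M₀/F₀ = 884.9 yr. The eventual steady state is M_∞ = M₀·(F₁/F₀) = 39200 × 16.7/44.3 = 14777 Gt C.
The anomaly ΔM(t) = M(t) − M_∞ decays as ΔM₀·e^(−t/τ) with ΔM₀ = 39200 − 14777 = 24420 Gt C.
At t = 1680 yr, e^(−t/τ) = e^(−1.899) = 0.1498, so ΔM = 3658 Gt C and M = 14777 + 3658 = 18435 Gt C.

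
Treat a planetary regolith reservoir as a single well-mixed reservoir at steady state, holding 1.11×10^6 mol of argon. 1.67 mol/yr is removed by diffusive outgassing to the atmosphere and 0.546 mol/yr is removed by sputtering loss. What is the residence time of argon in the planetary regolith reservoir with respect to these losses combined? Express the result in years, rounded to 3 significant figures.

501000 yr

Total removal = 1.670 + 0.5460 = 2.2160 mol/yr.
τ = M / ΣF_out = 1.11×10^6 / 2.2160 = 500900 yr.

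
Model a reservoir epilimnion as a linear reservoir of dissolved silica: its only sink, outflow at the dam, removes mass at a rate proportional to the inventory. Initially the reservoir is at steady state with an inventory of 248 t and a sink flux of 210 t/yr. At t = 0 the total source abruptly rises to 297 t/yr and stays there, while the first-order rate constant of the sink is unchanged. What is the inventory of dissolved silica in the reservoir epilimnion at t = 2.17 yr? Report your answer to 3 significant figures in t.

Residence time τ = M₀/F₀ = 1.181 yr. The eventual steady state is M_∞ = M₀·(F₁/F₀) = 248 × 297/210 = 350.74 t.
The anomaly ΔM(t) = M(t) − M_∞ decays as ΔM₀·e^(−t/τ) with ΔM₀ = 248 − 350.74 = −102.7 t.
At t = 2.17 yr, e^(−t/τ) = e^(−1.837) = 0.1592, so ΔM = −16.36 t and M = 350.74 − 16.36 = 334.38 t.

334 t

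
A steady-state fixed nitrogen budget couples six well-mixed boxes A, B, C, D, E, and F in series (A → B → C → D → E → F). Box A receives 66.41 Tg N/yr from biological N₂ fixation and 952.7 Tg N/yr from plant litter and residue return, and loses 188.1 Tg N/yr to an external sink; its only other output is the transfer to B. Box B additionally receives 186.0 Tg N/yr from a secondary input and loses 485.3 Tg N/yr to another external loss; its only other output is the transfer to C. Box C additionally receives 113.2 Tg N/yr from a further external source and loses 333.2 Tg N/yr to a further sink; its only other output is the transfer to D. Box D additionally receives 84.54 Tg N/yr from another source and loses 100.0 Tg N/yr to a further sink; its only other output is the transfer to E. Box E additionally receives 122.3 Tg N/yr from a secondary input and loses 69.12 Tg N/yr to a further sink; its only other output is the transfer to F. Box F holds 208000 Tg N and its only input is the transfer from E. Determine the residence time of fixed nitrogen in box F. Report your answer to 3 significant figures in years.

Box A: F(A→B) = (66.41 + 952.7) − 188.1 = 831.01 Tg N/yr.
Box B: F(B→C) = (831.01 + 186.0) − 485.3 = 531.71 Tg N/yr.
Box C: F(C→D) = (531.71 + 113.2) − 333.2 = 311.71 Tg N/yr.
Box D: F(D→E) = (311.71 + 84.54) − 100.0 = 296.25 Tg N/yr.
Box E: F(E→F) = (296.25 + 122.3) − 69.12 = 349.43 Tg N/yr.
Box F throughput = its input = 349.43 Tg N/yr; τ = 208000 / 349.43 = 595.3 yr.

595 yr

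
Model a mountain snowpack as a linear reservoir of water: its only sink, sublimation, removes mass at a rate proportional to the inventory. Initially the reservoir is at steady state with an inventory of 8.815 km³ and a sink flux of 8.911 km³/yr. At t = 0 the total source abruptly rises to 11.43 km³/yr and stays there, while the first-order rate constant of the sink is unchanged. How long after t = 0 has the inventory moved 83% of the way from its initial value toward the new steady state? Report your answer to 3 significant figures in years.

τ = M₀/F₀ = 8.815/8.911 = 0.9892 yr.
The remaining gap fraction is e^(−t/τ); 83% covered ⇒ e^(−t/τ) = 0.170.
t = −τ ln(0.170) = 0.9892 × 1.772 = 1.753 yr.

1.75 yr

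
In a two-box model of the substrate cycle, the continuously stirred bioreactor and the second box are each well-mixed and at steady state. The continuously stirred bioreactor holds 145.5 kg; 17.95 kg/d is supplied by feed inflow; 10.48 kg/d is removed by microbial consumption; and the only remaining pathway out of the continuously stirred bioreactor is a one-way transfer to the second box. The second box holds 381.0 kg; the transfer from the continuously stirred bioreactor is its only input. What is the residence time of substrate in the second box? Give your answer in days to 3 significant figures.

Balance the continuously stirred bioreactor: ΣF_in = 17.950 kg/d.
Transfer to the second box = ΣF_in − (10.48) = 7.4700 kg/d.
At steady state the output of the second box equals its input, 7.4700 kg/d.
τ = M / F = 381.0 / 7.4700 = 51.00 d.

51.0 d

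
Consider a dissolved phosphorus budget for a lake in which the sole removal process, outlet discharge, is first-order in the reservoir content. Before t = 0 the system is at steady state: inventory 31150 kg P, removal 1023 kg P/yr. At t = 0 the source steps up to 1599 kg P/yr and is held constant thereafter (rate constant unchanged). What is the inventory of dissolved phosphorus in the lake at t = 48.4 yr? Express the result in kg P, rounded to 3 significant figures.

Residence time τ = M₀/F₀ = 30.45 yr. The eventual steady state is M_∞ = M₀·(F₁/F₀) = 31150 × 1599/1023 = 48689 kg P.
The anomaly ΔM(t) = M(t) − M_∞ decays as ΔM₀·e^(−t/τ) with ΔM₀ = 31150 − 48689 = −17540 kg P.
At t = 48.4 yr, e^(−t/τ) = e^(−1.590) = 0.2040, so ΔM = −3578 kg P and M = 48689 − 3578 = 45111 kg P.

45100 kg P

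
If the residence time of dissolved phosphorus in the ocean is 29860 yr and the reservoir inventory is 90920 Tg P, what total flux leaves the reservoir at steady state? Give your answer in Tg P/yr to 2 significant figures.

3.0 Tg P/yr

F = M / τ = 90920 / 29860 = 3.045 Tg P/yr.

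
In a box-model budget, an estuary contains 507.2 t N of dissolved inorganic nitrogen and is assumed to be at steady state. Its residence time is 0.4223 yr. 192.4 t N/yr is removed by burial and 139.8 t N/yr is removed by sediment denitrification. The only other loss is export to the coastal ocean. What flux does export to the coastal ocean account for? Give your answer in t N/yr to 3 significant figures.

869 t N/yr

Total removal F = M/τ = 507.2 / 0.4223 = 1201 t N/yr.
Export to the coastal ocean = F − (192.4 + 139.8) = 1201 − 332.2 = 868.8 t N/yr.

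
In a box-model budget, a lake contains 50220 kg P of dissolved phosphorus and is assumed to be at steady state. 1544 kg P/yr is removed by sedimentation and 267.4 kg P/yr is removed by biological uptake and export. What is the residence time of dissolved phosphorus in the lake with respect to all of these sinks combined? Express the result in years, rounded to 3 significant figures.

27.7 yr

Total removal flux = 1544 + 267.4 = 1811.4 kg P/yr.
τ = M / ΣF_out = 50220 / 1811.4 = 27.72 yr.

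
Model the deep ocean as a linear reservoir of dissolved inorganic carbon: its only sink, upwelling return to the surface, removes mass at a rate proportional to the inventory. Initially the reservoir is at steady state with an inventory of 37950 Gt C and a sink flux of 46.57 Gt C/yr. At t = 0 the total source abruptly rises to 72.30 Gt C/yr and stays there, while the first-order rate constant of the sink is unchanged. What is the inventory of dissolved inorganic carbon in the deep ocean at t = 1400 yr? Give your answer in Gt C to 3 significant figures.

The sink rate constant is k = F₀/M₀ = 46.57/37950 = 0.001227 yr⁻¹.
Solving dM/dt = F₁ − kM with M(0) = M₀ gives M(t) = F₁/k + (M₀ − F₁/k)·e^(−kt).
F₁/k = 72.30/0.001227 = 58917 Gt C; kt = 0.001227 × 1400 = 1.718, e^(−kt) = 0.1794.
M(1400) = 58917 + (37950 − 58917) × 0.1794 = 58917 − 3762 = 55155 Gt C.

55200 Gt C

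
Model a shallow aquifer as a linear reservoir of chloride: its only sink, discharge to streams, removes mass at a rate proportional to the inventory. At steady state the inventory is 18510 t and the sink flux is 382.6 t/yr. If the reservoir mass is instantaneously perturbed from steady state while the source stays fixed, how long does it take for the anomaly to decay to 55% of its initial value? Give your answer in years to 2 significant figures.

For a linear reservoir the anomaly decays as exp(−t/τ) with τ = M/F = 18510/382.6 = 48.38 yr.
exp(−t/τ) = 0.55 ⇒ t = −τ ln(0.55) = 48.38 × 0.5978 = 28.92 yr.

29 yr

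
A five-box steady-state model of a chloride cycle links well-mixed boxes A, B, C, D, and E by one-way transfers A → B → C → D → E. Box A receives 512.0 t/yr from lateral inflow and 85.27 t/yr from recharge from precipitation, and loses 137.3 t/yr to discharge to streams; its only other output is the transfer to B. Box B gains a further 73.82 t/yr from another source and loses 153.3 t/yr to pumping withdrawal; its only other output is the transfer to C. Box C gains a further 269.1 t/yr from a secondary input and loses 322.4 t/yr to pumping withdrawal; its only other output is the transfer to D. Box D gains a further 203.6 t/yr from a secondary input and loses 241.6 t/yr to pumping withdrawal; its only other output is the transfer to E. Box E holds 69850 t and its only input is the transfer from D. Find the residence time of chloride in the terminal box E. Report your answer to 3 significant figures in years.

Box A: F(A→B) = (512.0 + 85.27) − 137.3 = 459.97 t/yr.
Box B: F(B→C) = (459.97 + 73.82) − 153.3 = 380.49 t/yr.
Box C: F(C→D) = (380.49 + 269.1) − 322.4 = 327.19 t/yr.
Box D: F(D→E) = (327.19 + 203.6) − 241.6 = 289.19 t/yr.
Box E throughput = its input = 289.19 t/yr; τ = 69850 / 289.19 = 241.5 yr.

242 yr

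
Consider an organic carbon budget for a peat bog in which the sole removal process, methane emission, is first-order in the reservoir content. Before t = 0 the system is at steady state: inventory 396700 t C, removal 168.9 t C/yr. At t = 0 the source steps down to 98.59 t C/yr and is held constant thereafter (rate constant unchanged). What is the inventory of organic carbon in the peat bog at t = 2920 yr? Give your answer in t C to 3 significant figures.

The sink rate constant is k = F₀/M₀ = 168.9/396700 = 0.0004258 yr⁻¹.
Solving dM/dt = F₁ − kM with M(0) = M₀ gives M(t) = F₁/k + (M₀ − F₁/k)·e^(−kt).
F₁/k = 98.59/0.0004258 = 231560 t C; kt = 0.0004258 × 2920 = 1.243, e^(−kt) = 0.2885.
M(2920) = 231560 + (396700 − 231560) × 0.2885 = 231560 + 47630 = 279200 t C.

279000 t C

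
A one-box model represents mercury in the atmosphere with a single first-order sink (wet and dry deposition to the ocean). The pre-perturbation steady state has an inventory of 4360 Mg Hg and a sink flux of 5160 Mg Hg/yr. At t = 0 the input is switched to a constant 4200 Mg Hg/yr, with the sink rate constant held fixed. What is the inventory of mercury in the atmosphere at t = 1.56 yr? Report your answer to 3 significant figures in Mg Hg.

3680 Mg Hg

The sink rate constant is k = F₀/M₀ = 5160/4360 = 1.183 yr⁻¹.
Solving dM/dt = F₁ − kM with M(0) = M₀ gives M(t) = F₁/k + (M₀ − F₁/k)·e^(−kt).
F₁/k = 4200/1.183 = 3548.8 Mg Hg; kt = 1.183 × 1.56 = 1.846, e^(−kt) = 0.1578.
M(1.56) = 3548.8 + (4360 − 3548.8) × 0.1578 = 3548.8 + 128.0 = 3676.9 Mg Hg.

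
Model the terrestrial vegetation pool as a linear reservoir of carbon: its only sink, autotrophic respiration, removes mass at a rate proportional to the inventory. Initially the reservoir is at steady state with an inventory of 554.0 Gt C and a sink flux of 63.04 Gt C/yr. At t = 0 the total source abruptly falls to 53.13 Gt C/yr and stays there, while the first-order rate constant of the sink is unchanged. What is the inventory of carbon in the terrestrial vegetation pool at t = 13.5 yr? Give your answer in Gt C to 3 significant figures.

Residence time τ = M₀/F₀ = 8.788 yr. The eventual steady state is M_∞ = M₀·(F₁/F₀) = 554.0 × 53.13/63.04 = 466.91 Gt C.
The anomaly ΔM(t) = M(t) − M_∞ decays as ΔM₀·e^(−t/τ) with ΔM₀ = 554.0 − 466.91 = 87.09 Gt C.
At t = 13.5 yr, e^(−t/τ) = e^(−1.536) = 0.2152, so ΔM = 18.74 Gt C and M = 466.91 + 18.74 = 485.65 Gt C.

486 Gt C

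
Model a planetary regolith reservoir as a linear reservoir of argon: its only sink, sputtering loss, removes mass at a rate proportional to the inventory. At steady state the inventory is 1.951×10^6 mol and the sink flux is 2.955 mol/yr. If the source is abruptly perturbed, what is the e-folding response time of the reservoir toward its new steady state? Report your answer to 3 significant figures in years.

For a linear reservoir the response time equals the residence time τ = M/F.
τ = 1.951×10^6 / 2.955 = 660200 yr.

660000 yr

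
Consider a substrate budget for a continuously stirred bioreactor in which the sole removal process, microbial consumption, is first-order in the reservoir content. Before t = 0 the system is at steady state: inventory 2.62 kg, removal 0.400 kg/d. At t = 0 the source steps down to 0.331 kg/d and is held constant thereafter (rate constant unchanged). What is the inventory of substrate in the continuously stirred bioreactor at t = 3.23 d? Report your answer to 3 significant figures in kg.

2.44 kg

Residence time τ = M₀/F₀ = 6.550 d. The eventual steady state is M_∞ = M₀·(F₁/F₀) = 2.62 × 0.331/0.400 = 2.1681 kg.
The anomaly ΔM(t) = M(t) − M_∞ decays as ΔM₀·e^(−t/τ) with ΔM₀ = 2.62 − 2.1681 = 0.4520 kg.
At t = 3.23 d, e^(−t/τ) = e^(−0.4931) = 0.6107, so ΔM = 0.2760 kg and M = 2.1681 + 0.2760 = 2.4441 kg.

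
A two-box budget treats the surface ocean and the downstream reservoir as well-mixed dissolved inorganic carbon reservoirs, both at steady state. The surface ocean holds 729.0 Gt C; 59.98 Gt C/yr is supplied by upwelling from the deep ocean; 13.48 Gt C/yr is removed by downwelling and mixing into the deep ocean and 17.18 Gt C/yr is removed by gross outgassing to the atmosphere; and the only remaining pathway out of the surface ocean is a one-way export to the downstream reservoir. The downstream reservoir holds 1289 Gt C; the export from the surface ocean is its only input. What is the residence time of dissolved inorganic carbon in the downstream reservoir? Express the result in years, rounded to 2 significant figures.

44 yr

Balance the surface ocean: ΣF_in = 59.980 Gt C/yr.
Export to the downstream reservoir = ΣF_in − (13.48 + 17.18) = 29.320 Gt C/yr.
At steady state the output of the downstream reservoir equals its input, 29.320 Gt C/yr.
τ = M / F = 1289 / 29.320 = 43.96 yr.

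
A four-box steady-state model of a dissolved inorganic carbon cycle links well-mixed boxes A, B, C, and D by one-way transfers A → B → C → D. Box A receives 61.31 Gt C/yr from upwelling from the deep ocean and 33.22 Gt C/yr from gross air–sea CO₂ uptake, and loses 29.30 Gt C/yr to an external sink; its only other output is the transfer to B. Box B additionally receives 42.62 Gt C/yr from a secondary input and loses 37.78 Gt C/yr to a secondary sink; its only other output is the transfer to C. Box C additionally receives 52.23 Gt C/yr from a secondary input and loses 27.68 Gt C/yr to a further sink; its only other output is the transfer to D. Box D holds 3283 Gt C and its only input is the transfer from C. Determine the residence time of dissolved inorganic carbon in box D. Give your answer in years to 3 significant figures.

34.7 yr

Box A: F(A→B) = (61.31 + 33.22) − 29.30 = 65.230 Gt C/yr.
Box B: F(B→C) = (65.230 + 42.62) − 37.78 = 70.070 Gt C/yr.
Box C: F(C→D) = (70.070 + 52.23) − 27.68 = 94.620 Gt C/yr.
Box D throughput = its input = 94.620 Gt C/yr; τ = 3283 / 94.620 = 34.70 yr.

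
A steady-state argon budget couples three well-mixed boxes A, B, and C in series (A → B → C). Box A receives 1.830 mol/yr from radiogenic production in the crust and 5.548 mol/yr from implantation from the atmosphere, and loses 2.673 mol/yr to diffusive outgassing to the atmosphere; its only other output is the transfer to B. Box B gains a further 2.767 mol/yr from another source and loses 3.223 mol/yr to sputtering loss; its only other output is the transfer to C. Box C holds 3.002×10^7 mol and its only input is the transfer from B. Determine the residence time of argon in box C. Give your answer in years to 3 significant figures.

Box A: F(A→B) = (1.830 + 5.548) − 2.673 = 4.7050 mol/yr.
Box B: F(B→C) = (4.7050 + 2.767) − 3.223 = 4.2490 mol/yr.
Box C throughput = its input = 4.2490 mol/yr; τ = 3.002×10^7 / 4.2490 = 7.065×10^6 yr.

7.07×10^6 yr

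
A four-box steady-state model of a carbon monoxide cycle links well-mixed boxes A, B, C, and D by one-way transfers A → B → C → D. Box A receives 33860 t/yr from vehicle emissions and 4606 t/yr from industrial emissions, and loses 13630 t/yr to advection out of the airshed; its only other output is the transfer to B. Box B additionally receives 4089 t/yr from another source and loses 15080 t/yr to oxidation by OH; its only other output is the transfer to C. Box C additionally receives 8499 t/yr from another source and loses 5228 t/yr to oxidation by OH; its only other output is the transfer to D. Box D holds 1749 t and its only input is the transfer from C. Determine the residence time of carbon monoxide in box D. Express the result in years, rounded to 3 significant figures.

Box A: F(A→B) = (33860 + 4606) − 13630 = 24836 t/yr.
Box B: F(B→C) = (24836 + 4089) − 15080 = 13845 t/yr.
Box C: F(C→D) = (13845 + 8499) − 5228 = 17116 t/yr.
Box D throughput = its input = 17116 t/yr; τ = 1749 / 17116 = 0.1022 yr.

0.102 yr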